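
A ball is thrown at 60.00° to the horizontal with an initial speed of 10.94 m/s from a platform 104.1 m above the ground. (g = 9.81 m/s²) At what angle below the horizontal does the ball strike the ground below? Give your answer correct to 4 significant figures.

83.24°

v_x = 10.94 cos 60.00° = 5.4700 m/s.
At impact |v_y| = √(v_y0² + 2 g h) = √(9.4743² + 2×9.81×104.1) = 46.176 m/s.
Angle below horizontal = arctan(|v_y| / v_x) = arctan(46.176 / 5.4700) = 83.24°.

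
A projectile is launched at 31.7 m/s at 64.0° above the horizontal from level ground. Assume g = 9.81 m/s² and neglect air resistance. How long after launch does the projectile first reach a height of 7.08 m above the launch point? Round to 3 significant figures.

0.260 s

v_y0 = 31.7 sin 64.0° = 28.49 m/s.
Set y = v_y0 t − ½ g t² = 7.08: 4.905 t² − 28.49 t + 7.08 = 0.
t = [28.49 ± √(811.7 − 138.9)] / 9.81 = (28.49 ± 25.94) / 9.81, giving t = 0.260 s or t = 5.55 s.
The projectile is on the way up at the first time, so t = 0.260 s.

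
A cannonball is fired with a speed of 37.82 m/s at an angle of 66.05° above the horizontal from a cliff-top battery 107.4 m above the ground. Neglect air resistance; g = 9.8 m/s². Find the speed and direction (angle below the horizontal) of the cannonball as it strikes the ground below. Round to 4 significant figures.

59.46 m/s at 75.04° below the horizontal

v_x = 37.82 cos 66.05° = 15.353 m/s (constant).
|v_y| at impact = √((34.564)² + 2×9.8×107.4) = 57.443 m/s.
Speed = √(15.353² + 57.443²) = 59.46 m/s; angle = arctan(57.443/15.353) = 75.04° below horizontal.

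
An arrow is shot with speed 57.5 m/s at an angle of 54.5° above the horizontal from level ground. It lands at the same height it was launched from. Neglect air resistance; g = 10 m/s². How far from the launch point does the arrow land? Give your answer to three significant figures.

313 m

For level ground, R = v₀² sin(2θ) / g.
sin(2 × 54.5°) = sin 109.0° = 0.9455.
R = (57.5)² × 0.9455 / 10 = 313 m.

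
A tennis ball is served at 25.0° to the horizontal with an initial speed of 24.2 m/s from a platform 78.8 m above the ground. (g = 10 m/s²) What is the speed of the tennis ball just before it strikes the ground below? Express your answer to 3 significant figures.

46.5 m/s

v_x = 24.2 cos 25.0° = 21.93 m/s is unchanged throughout.
For the vertical component, v_y² = v_y0² + 2 g h = (10.23)² + 2×10×78.8 = 1681, so |v_y| = 41.00 m/s.
Impact speed = √(v_x² + v_y²) = √(480.9 + 1681) = 46.5 m/s.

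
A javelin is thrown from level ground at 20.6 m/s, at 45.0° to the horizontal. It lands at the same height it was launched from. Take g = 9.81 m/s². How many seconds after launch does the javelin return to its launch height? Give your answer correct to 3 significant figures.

2.97 s

Vertical component: v_y = 20.6 sin 45.0° = 14.57 m/s.
For a projectile landing at launch height, time of flight is t = 2 v_y / g = 2 × 14.57 / 9.81 = 2.97 s.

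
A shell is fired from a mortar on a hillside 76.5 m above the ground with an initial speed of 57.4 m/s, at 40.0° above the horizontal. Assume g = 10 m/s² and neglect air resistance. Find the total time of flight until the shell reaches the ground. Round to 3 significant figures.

Vertical component: v_y = 57.4 sin 40.0° = 36.90 m/s.
Taking up as positive with launch at y = 76.5 m, landing at y = 0: 0 = 76.5 + 36.90 t − ½(10) t².
Solving 5.000 t² − 36.90 t − 76.5 = 0 gives t = [36.90 + √(36.90² + 4·5.000·76.5)] / 10.00 = 9.07 s.

9.07 s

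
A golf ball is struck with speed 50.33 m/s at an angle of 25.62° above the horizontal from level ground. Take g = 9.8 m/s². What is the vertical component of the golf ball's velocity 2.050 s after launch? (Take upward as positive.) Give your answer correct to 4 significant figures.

1.673 m/s

Initial vertical component: v_y0 = 50.33 sin 25.62° = 21.763 m/s.
v_y(t) = v_y0 − g t = 21.763 − 9.8 × 2.050 = 1.673 m/s.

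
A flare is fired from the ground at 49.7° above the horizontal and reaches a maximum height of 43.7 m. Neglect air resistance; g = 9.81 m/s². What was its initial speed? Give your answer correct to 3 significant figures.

At maximum height v_y = 0, so (v₀ sin θ)² = 2 g H.
v₀ sin 49.7° = √(2 × 9.81 × 43.7) = 29.28 m/s.
v₀ = 29.28 / sin 49.7° = 29.28 / 0.7627 = 38.4 m/s.

38.4 m/s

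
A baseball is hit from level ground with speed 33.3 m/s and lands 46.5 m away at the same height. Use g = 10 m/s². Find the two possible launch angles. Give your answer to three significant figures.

Level-ground range: R = v₀² sin(2θ)/g ⇒ sin 2θ = R g / v₀² = 46.5×10/33.3² = 0.4193.
2θ = arcsin(0.4193) = 24.79° or 180° − 24.79° = 155.21°.
So θ = 12.4° or θ = 77.6°.

12.4° and 77.6°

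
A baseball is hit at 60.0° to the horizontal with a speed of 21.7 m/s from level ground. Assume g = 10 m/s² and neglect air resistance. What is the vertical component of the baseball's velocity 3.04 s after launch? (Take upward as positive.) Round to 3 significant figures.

Initial vertical component: v_y0 = 21.7 sin 60.0° = 18.79 m/s.
v_y(t) = v_y0 − g t = 18.79 − 10 × 3.04 = -11.6 m/s.

-11.6 m/s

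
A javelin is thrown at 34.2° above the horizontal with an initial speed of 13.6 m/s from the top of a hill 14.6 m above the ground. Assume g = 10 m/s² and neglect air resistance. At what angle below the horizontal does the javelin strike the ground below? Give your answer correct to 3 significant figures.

59.0°

v_x = 13.6 cos 34.2° = 11.25 m/s.
At impact |v_y| = √(v_y0² + 2 g h) = √(7.644² + 2×10×14.6) = 18.72 m/s.
Angle below horizontal = arctan(|v_y| / v_x) = arctan(18.72 / 11.25) = 59.0°.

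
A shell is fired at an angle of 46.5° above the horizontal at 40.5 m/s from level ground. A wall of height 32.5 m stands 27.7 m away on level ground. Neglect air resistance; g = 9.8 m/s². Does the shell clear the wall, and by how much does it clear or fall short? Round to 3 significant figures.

No — it falls 8.15 m short of clearing the wall.

v_x = 40.5 cos 46.5° = 27.88 m/s; v_y0 = 40.5 sin 46.5° = 29.38 m/s.
Time to reach the wall: t = 27.7 / 27.88 = 0.9935 s.
Height at that point: y = 29.38×0.9935 − 4.900×0.9935² = 24.35 m.
That is 32.5 − 24.35 = 8.15 m below the top of the wall, so the shell does not clear it.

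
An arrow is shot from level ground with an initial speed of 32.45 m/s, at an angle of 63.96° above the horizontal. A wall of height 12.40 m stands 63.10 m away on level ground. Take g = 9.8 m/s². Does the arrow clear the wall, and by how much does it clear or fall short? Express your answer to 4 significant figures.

v_x = 32.45 cos 63.96° = 14.246 m/s; v_y0 = 32.45 sin 63.96° = 29.156 m/s.
Time to reach the wall: t = 63.10 / 14.246 = 4.4293 s.
Height at that point: y = 29.156×4.4293 − 4.900×4.4293² = 33.009 m.
That is 33.009 − 12.40 = 20.61 m above the top of the wall, so the arrow clears it.

Yes — it clears the wall by 20.61 m.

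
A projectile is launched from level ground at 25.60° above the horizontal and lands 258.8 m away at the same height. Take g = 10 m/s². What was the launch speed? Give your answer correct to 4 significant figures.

On level ground, R = v₀² sin(2θ) / g, so v₀ = √(R g / sin 2θ).
sin(2 × 25.60°) = 0.7793.
v₀ = √(258.8 × 10 / 0.7793) = √3320.9 = 57.63 m/s.

57.63 m/s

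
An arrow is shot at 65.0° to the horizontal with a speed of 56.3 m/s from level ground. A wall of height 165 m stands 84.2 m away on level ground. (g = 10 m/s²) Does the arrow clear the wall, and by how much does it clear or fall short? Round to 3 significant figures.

No — it falls 47.0 m short of clearing the wall.

v_x = 56.3 cos 65.0° = 23.79 m/s; v_y0 = 56.3 sin 65.0° = 51.03 m/s.
Time to reach the wall: t = 84.2 / 23.79 = 3.539 s.
Height at that point: y = 51.03×3.539 − 5.000×3.539² = 118.0 m.
That is 165 − 118.0 = 47.0 m below the top of the wall, so the arrow does not clear it.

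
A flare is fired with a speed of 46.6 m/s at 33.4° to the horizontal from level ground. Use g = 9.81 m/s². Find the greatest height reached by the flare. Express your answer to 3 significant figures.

Vertical component of launch velocity: v_y = 46.6 sin 33.4° = 25.65 m/s.
At the highest point the vertical velocity is zero, so v_y² = 2 g h_max.
h_max = (25.65)² / (2 × 9.81) = 657.9 / 19.62 = 33.5 m.

33.5 m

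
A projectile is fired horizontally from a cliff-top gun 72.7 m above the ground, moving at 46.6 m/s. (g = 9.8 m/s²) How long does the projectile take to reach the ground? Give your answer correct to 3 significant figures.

The horizontal speed doesn't affect the fall. With v_y0 = 0, h = ½ g t².
t = √(2 × 72.7 / 9.8) = √14.84 = 3.85 s.

3.85 s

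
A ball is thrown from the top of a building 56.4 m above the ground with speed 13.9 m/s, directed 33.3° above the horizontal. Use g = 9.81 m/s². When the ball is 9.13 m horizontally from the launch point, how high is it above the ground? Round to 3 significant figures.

v_x = 13.9 cos 33.3° = 11.62 m/s, v_y0 = 13.9 sin 33.3° = 7.631 m/s.
Time to reach x = 9.13 m: t = x / v_x = 9.13 / 11.62 = 0.7857 s.
y = 56.4 + v_y0 t − ½ g t² = 56.4 + 7.631×0.7857 − 4.905×0.7857² = 59.4 m.

59.4 m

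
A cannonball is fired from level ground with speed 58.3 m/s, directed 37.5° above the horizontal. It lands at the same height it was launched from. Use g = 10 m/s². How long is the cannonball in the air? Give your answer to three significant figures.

7.10 s

Vertical component: v_y = 58.3 sin 37.5° = 35.49 m/s.
For a projectile landing at launch height, time of flight is t = 2 v_y / g = 2 × 35.49 / 10 = 7.10 s.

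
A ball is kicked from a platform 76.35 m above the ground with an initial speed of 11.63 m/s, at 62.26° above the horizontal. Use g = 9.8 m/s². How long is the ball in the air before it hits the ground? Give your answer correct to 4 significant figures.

Vertical component: v_y = 11.63 sin 62.26° = 10.293 m/s.
Taking up as positive with launch at y = 76.35 m, landing at y = 0: 0 = 76.35 + 10.293 t − ½(9.8) t².
Solving 4.900 t² − 10.293 t − 76.35 = 0 gives t = [10.293 + √(10.293² + 4·4.900·76.35)] / 9.800 = 5.135 s.

5.135 s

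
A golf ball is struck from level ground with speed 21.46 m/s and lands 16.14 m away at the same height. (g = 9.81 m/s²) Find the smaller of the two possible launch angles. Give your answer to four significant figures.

10.05°

Level-ground range: R = v₀² sin(2θ)/g ⇒ sin 2θ = R g / v₀² = 16.14×9.81/21.46² = 0.3438.
2θ = arcsin(0.3438) = 20.109° or 180° − 20.109° = 159.891°.
So θ = 10.05° or θ = 79.95°.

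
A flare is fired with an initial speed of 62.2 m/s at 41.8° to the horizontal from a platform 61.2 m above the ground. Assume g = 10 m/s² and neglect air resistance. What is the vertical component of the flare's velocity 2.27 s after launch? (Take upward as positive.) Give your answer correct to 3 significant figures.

Initial vertical component: v_y0 = 62.2 sin 41.8° = 41.46 m/s.
v_y(t) = v_y0 − g t = 41.46 − 10 × 2.27 = 18.8 m/s.

18.8 m/s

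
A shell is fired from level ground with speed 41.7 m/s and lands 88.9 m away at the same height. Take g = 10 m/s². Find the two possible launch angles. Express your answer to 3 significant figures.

Level-ground range: R = v₀² sin(2θ)/g ⇒ sin 2θ = R g / v₀² = 88.9×10/41.7² = 0.5112.
2θ = arcsin(0.5112) = 30.74° or 180° − 30.74° = 149.26°.
So θ = 15.4° or θ = 74.6°.

15.4° and 74.6°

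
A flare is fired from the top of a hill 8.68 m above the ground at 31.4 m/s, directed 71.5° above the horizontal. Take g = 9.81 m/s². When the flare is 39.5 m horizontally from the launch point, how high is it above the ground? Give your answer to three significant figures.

49.6 m

v_x = 31.4 cos 71.5° = 9.963 m/s, v_y0 = 31.4 sin 71.5° = 29.78 m/s.
Time to reach x = 39.5 m: t = x / v_x = 39.5 / 9.963 = 3.965 s.
y = 8.68 + v_y0 t − ½ g t² = 8.68 + 29.78×3.965 − 4.905×3.965² = 49.6 m.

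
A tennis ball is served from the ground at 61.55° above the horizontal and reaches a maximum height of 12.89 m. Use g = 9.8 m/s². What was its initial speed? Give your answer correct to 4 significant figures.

At maximum height v_y = 0, so (v₀ sin θ)² = 2 g H.
v₀ sin 61.55° = √(2 × 9.8 × 12.89) = 15.895 m/s.
v₀ = 15.895 / sin 61.55° = 15.895 / 0.8792 = 18.08 m/s.

18.08 m/s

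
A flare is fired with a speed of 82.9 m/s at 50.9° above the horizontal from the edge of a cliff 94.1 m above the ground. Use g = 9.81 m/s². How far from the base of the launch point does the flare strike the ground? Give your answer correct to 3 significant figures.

Components: v_x = 82.9 cos 50.9° = 52.28 m/s, v_y = 82.9 sin 50.9° = 64.33 m/s.
Vertical: 0 = 94.1 + 64.33 t − ½(9.81) t² ⇒ 4.905 t² − 64.33 t − 94.1 = 0.
t = [64.33 + √(4138 + 1846)] / 9.810 = 14.44 s.
Horizontal: R = v_x · t = 52.28 × 14.44 = 755 m.

755 m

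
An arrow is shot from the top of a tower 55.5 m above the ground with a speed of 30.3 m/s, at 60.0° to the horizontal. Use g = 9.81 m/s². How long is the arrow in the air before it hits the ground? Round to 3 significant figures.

Vertical component: v_y = 30.3 sin 60.0° = 26.24 m/s.
Taking up as positive with launch at y = 55.5 m, landing at y = 0: 0 = 55.5 + 26.24 t − ½(9.81) t².
Solving 4.905 t² − 26.24 t − 55.5 = 0 gives t = [26.24 + √(26.24² + 4·4.905·55.5)] / 9.810 = 6.97 s.

6.97 s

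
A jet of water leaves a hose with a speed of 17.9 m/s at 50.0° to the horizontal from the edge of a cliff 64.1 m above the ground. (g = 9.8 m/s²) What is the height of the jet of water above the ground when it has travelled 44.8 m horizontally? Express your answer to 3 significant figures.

43.2 m

v_x = 17.9 cos 50.0° = 11.51 m/s, v_y0 = 17.9 sin 50.0° = 13.71 m/s.
Time to reach x = 44.8 m: t = x / v_x = 44.8 / 11.51 = 3.892 s.
y = 64.1 + v_y0 t − ½ g t² = 64.1 + 13.71×3.892 − 4.900×3.892² = 43.2 m.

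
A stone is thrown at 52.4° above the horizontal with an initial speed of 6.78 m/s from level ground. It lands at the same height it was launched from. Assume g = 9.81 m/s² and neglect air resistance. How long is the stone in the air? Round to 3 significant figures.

1.10 s

Vertical component: v_y = 6.78 sin 52.4° = 5.372 m/s.
For a projectile landing at launch height, time of flight is t = 2 v_y / g = 2 × 5.372 / 9.81 = 1.10 s.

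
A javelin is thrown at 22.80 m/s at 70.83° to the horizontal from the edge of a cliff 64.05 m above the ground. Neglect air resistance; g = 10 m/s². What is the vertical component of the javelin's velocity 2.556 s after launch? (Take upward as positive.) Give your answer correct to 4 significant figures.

Initial vertical component: v_y0 = 22.80 sin 70.83° = 21.536 m/s.
v_y(t) = v_y0 − g t = 21.536 − 10 × 2.556 = -4.024 m/s.

-4.024 m/s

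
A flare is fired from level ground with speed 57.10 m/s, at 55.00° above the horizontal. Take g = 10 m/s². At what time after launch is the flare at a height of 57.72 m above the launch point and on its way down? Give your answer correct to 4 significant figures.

v_y0 = 57.10 sin 55.00° = 46.774 m/s.
Set y = v_y0 t − ½ g t² = 57.72: 5.000 t² − 46.774 t + 57.72 = 0.
t = [46.774 ± √(2187.8 − 1154.4)] / 10 = (46.774 ± 32.147) / 10, giving t = 1.463 s or t = 7.892 s.
On the way down corresponds to the larger root: t = 7.892 s.

7.892 s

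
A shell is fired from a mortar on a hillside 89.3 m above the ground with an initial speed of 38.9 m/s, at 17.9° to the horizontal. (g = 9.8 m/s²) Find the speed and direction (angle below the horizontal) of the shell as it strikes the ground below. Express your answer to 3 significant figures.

v_x = 38.9 cos 17.9° = 37.02 m/s (constant).
|v_y| at impact = √((11.96)² + 2×9.8×89.3) = 43.51 m/s.
Speed = √(37.02² + 43.51²) = 57.1 m/s; angle = arctan(43.51/37.02) = 49.6° below horizontal.

57.1 m/s at 49.6° below the horizontal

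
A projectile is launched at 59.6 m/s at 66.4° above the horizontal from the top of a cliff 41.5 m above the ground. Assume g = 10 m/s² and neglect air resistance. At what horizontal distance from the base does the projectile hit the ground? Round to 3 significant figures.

Components: v_x = 59.6 cos 66.4° = 23.86 m/s, v_y = 59.6 sin 66.4° = 54.62 m/s.
Vertical: 0 = 41.5 + 54.62 t − ½(10) t² ⇒ 5.000 t² − 54.62 t − 41.5 = 0.
t = [54.62 + √(2983 + 830.0)] / 10.00 = 11.64 s.
Horizontal: R = v_x · t = 23.86 × 11.64 = 278 m.

278 m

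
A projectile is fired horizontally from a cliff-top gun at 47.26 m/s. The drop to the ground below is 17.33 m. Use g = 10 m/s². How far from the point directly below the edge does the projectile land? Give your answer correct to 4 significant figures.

Initial vertical velocity is zero, so the fall time comes from h = ½ g t²: t = √(2 × 17.33 / 10) = 1.8617 s.
Horizontal motion is uniform at 47.26 m/s, so x = 47.26 × 1.8617 = 87.98 m.

87.98 m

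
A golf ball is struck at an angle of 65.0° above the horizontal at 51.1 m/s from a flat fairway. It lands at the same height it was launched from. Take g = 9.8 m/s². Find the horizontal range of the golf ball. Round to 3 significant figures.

204 m

Components: v_x = 51.1 cos 65.0° = 21.60 m/s, v_y = 51.1 sin 65.0° = 46.31 m/s.
Time of flight (same landing height): t = 2 v_y / g = 2 × 46.31 / 9.8 = 9.451 s.
Range: R = v_x · t = 21.60 × 9.451 = 204 m.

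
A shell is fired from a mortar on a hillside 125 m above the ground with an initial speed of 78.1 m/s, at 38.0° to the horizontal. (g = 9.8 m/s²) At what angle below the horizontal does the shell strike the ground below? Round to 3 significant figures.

48.3°

v_x = 78.1 cos 38.0° = 61.54 m/s.
At impact |v_y| = √(v_y0² + 2 g h) = √(48.08² + 2×9.8×125) = 69.00 m/s.
Angle below horizontal = arctan(|v_y| / v_x) = arctan(69.00 / 61.54) = 48.3°.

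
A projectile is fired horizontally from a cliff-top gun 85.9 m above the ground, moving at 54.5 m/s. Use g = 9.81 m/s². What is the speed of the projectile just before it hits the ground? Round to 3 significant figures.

Fall time: t = √(2 × 85.9 / 9.81) = 4.185 s.
At impact: v_x = 54.5 m/s (unchanged), v_y = g t = 9.81 × 4.185 = 41.05 m/s.
Speed = √(v_x² + v_y²) = √(2970 + 1685) = 68.2 m/s.

68.2 m/s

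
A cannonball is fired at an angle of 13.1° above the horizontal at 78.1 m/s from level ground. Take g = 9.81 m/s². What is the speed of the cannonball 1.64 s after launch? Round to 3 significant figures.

76.1 m/s

v_x = 78.1 cos 13.1° = 76.07 m/s (constant).
v_y(t) = 78.1 sin 13.1° − g t = 17.70 − 9.81 × 1.64 = 1.612 m/s.
Speed = √(v_x² + v_y²) = √(5787 + 2.599) = 76.1 m/s.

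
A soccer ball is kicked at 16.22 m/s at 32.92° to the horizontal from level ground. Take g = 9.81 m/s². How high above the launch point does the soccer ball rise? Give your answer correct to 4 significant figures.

3.960 m

Vertical component of launch velocity: v_y = 16.22 sin 32.92° = 8.8150 m/s.
At the highest point the vertical velocity is zero, so v_y² = 2 g h_max.
h_max = (8.8150)² / (2 × 9.81) = 77.704 / 19.62 = 3.960 m.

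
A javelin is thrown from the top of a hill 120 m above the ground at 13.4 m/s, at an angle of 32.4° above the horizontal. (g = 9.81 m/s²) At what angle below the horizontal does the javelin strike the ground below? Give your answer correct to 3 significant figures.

77.0°

v_x = 13.4 cos 32.4° = 11.31 m/s.
At impact |v_y| = √(v_y0² + 2 g h) = √(7.180² + 2×9.81×120) = 49.05 m/s.
Angle below horizontal = arctan(|v_y| / v_x) = arctan(49.05 / 11.31) = 77.0°.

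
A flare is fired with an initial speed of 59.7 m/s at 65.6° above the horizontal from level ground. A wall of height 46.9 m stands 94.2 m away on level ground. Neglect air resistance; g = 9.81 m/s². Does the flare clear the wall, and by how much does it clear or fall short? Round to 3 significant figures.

v_x = 59.7 cos 65.6° = 24.66 m/s; v_y0 = 59.7 sin 65.6° = 54.37 m/s.
Time to reach the wall: t = 94.2 / 24.66 = 3.820 s.
Height at that point: y = 54.37×3.820 − 4.905×3.820² = 136.1 m.
That is 136.1 − 46.9 = 89.2 m above the top of the wall, so the flare clears it.

Yes — it clears the wall by 89.2 m.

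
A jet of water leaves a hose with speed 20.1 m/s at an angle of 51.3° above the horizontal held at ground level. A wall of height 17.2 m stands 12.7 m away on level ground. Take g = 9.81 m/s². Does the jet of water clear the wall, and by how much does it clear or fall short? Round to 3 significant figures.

No — it falls 6.36 m short of clearing the wall.

v_x = 20.1 cos 51.3° = 12.57 m/s; v_y0 = 20.1 sin 51.3° = 15.69 m/s.
Time to reach the wall: t = 12.7 / 12.57 = 1.010 s.
Height at that point: y = 15.69×1.010 − 4.905×1.010² = 10.84 m.
That is 17.2 − 10.84 = 6.36 m below the top of the wall, so the jet of water does not clear it.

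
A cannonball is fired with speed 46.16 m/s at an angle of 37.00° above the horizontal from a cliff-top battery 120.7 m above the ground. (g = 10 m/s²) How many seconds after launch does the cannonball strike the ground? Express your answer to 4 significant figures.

Vertical component: v_y = 46.16 sin 37.00° = 27.780 m/s.
Taking up as positive with launch at y = 120.7 m, landing at y = 0: 0 = 120.7 + 27.780 t − ½(10) t².
Solving 5.000 t² − 27.780 t − 120.7 = 0 gives t = [27.780 + √(27.780² + 4·5.000·120.7)] / 10.00 = 8.422 s.

8.422 s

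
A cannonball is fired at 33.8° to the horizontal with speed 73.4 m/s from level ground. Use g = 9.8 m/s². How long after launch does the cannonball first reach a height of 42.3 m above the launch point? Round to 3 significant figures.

1.21 s

v_y0 = 73.4 sin 33.8° = 40.83 m/s.
Set y = v_y0 t − ½ g t² = 42.3: 4.900 t² − 40.83 t + 42.3 = 0.
t = [40.83 ± √(1667 − 829.1)] / 9.8 = (40.83 ± 28.95) / 9.8, giving t = 1.21 s or t = 7.12 s.
The cannonball is on the way up at the first time, so t = 1.21 s.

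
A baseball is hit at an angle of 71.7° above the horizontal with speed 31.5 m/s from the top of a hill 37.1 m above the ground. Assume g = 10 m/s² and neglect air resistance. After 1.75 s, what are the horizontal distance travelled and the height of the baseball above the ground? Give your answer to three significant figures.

v_x = 31.5 cos 71.7° = 9.891 m/s; v_y0 = 31.5 sin 71.7° = 29.91 m/s.
x = v_x t = 9.891 × 1.75 = 17.3 m.
y = 37.1 + v_y0 t − ½ g t² = 74.1 m.

x = 17.3 m, y = 74.1 m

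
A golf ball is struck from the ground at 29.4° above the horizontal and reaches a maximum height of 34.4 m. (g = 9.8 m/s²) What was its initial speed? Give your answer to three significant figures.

52.9 m/s

At maximum height v_y = 0, so (v₀ sin θ)² = 2 g H.
v₀ sin 29.4° = √(2 × 9.8 × 34.4) = 25.97 m/s.
v₀ = 25.97 / sin 29.4° = 25.97 / 0.4909 = 52.9 m/s.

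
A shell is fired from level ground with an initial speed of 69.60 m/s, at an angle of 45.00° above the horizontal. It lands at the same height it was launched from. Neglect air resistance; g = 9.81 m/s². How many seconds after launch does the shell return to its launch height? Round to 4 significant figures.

Vertical component: v_y = 69.60 sin 45.00° = 49.215 m/s.
For a projectile landing at launch height, time of flight is t = 2 v_y / g = 2 × 49.215 / 9.81 = 10.03 s.

10.03 s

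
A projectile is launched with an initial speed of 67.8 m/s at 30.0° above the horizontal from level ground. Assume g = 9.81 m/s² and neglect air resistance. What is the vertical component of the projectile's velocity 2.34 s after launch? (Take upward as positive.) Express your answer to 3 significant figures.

Initial vertical component: v_y0 = 67.8 sin 30.0° = 33.90 m/s.
v_y(t) = v_y0 − g t = 33.90 − 9.81 × 2.34 = 10.9 m/s.

10.9 m/s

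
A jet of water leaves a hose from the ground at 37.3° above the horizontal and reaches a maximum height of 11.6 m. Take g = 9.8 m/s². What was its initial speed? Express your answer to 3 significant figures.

24.9 m/s

At maximum height v_y = 0, so (v₀ sin θ)² = 2 g H.
v₀ sin 37.3° = √(2 × 9.8 × 11.6) = 15.08 m/s.
v₀ = 15.08 / sin 37.3° = 15.08 / 0.6060 = 24.9 m/s.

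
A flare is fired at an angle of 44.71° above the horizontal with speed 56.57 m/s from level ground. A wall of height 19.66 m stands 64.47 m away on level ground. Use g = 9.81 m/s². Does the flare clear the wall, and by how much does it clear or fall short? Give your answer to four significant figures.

Yes — it clears the wall by 31.55 m.

v_x = 56.57 cos 44.71° = 40.203 m/s; v_y0 = 56.57 sin 44.71° = 39.798 m/s.
Time to reach the wall: t = 64.47 / 40.203 = 1.6036 s.
Height at that point: y = 39.798×1.6036 − 4.905×1.6036² = 51.207 m.
That is 51.207 − 19.66 = 31.55 m above the top of the wall, so the flare clears it.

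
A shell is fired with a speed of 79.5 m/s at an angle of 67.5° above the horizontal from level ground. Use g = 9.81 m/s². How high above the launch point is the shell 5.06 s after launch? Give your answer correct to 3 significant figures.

v_y0 = 79.5 sin 67.5° = 73.45 m/s.
y(t) = v_y0 t − ½ g t² = 73.45×5.06 − 4.905×5.06² = 246 m.

246 m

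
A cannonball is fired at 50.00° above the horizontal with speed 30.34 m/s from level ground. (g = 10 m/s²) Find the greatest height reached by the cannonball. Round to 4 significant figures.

Vertical component of launch velocity: v_y = 30.34 sin 50.00° = 23.242 m/s.
At the highest point the vertical velocity is zero, so v_y² = 2 g h_max.
h_max = (23.242)² / (2 × 10) = 540.19 / 20.00 = 27.01 m.

27.01 m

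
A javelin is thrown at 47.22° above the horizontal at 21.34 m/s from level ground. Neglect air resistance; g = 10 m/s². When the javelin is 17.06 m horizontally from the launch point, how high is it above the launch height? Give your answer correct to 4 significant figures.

v_x = 21.34 cos 47.22° = 14.494 m/s, v_y0 = 21.34 sin 47.22° = 15.663 m/s.
Time to reach x = 17.06 m: t = x / v_x = 17.06 / 14.494 = 1.1770 s.
y = v_y0 t − ½ g t² = 15.663×1.1770 − 5.000×1.1770² = 11.51 m.

11.51 m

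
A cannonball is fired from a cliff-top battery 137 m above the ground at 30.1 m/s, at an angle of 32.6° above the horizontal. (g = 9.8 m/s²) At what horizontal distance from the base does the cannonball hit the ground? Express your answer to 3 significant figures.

Components: v_x = 30.1 cos 32.6° = 25.36 m/s, v_y = 30.1 sin 32.6° = 16.22 m/s.
Vertical: 0 = 137 + 16.22 t − ½(9.8) t² ⇒ 4.900 t² − 16.22 t − 137 = 0.
t = [16.22 + √(263.1 + 2685)] / 9.800 = 7.196 s.
Horizontal: R = v_x · t = 25.36 × 7.196 = 182 m.

182 m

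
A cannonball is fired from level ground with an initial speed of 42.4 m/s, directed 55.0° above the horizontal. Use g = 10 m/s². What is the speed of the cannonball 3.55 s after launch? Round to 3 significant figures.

v_x = 42.4 cos 55.0° = 24.32 m/s (constant).
v_y(t) = 42.4 sin 55.0° − g t = 34.73 − 10 × 3.55 = -0.7700 m/s.
Speed = √(v_x² + v_y²) = √(591.5 + 0.5929) = 24.3 m/s.

24.3 m/s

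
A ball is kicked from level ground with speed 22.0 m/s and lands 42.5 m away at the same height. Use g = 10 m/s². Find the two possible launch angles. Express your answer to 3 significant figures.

30.7° and 59.3°

Level-ground range: R = v₀² sin(2θ)/g ⇒ sin 2θ = R g / v₀² = 42.5×10/22.0² = 0.8781.
2θ = arcsin(0.8781) = 61.41° or 180° − 61.41° = 118.59°.
So θ = 30.7° or θ = 59.3°.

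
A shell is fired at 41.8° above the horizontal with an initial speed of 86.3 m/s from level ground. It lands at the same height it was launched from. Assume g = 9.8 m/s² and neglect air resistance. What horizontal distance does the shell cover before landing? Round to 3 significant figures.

Components: v_x = 86.3 cos 41.8° = 64.33 m/s, v_y = 86.3 sin 41.8° = 57.52 m/s.
Time of flight (same landing height): t = 2 v_y / g = 2 × 57.52 / 9.8 = 11.74 s.
Range: R = v_x · t = 64.33 × 11.74 = 755 m.

755 m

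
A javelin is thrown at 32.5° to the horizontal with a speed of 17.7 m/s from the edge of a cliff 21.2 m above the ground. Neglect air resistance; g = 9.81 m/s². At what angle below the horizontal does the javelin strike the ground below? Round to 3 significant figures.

v_x = 17.7 cos 32.5° = 14.93 m/s.
At impact |v_y| = √(v_y0² + 2 g h) = √(9.510² + 2×9.81×21.2) = 22.50 m/s.
Angle below horizontal = arctan(|v_y| / v_x) = arctan(22.50 / 14.93) = 56.4°.

56.4°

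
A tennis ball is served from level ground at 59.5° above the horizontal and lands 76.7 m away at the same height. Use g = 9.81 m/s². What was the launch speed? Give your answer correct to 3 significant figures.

29.3 m/s

On level ground, R = v₀² sin(2θ) / g, so v₀ = √(R g / sin 2θ).
sin(2 × 59.5°) = 0.8746.
v₀ = √(76.7 × 9.81 / 0.8746) = √860.3 = 29.3 m/s.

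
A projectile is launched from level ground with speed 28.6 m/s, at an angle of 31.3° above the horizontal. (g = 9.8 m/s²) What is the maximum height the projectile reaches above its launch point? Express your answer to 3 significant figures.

11.3 m

Vertical component of launch velocity: v_y = 28.6 sin 31.3° = 14.86 m/s.
At the highest point the vertical velocity is zero, so v_y² = 2 g h_max.
h_max = (14.86)² / (2 × 9.8) = 220.8 / 19.60 = 11.3 m.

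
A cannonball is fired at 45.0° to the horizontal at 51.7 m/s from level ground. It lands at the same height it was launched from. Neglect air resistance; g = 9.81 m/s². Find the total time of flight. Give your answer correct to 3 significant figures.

Vertical component: v_y = 51.7 sin 45.0° = 36.56 m/s.
For a projectile landing at launch height, time of flight is t = 2 v_y / g = 2 × 36.56 / 9.81 = 7.45 s.

7.45 s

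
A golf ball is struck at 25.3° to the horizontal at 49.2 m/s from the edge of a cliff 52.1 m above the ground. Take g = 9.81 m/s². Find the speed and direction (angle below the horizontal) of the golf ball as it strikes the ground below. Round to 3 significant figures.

v_x = 49.2 cos 25.3° = 44.48 m/s (constant).
|v_y| at impact = √((21.03)² + 2×9.81×52.1) = 38.27 m/s.
Speed = √(44.48² + 38.27²) = 58.7 m/s; angle = arctan(38.27/44.48) = 40.7° below horizontal.

58.7 m/s at 40.7° below the horizontal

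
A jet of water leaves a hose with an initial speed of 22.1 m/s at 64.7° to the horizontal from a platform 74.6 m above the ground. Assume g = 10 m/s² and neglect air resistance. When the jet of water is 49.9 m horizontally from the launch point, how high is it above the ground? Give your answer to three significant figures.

40.6 m

v_x = 22.1 cos 64.7° = 9.445 m/s, v_y0 = 22.1 sin 64.7° = 19.98 m/s.
Time to reach x = 49.9 m: t = x / v_x = 49.9 / 9.445 = 5.283 s.
y = 74.6 + v_y0 t − ½ g t² = 74.6 + 19.98×5.283 − 5.000×5.283² = 40.6 m.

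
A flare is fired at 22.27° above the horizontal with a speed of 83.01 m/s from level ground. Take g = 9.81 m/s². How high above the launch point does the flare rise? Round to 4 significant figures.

50.44 m

Vertical component of launch velocity: v_y = 83.01 sin 22.27° = 31.458 m/s.
At the highest point the vertical velocity is zero, so v_y² = 2 g h_max.
h_max = (31.458)² / (2 × 9.81) = 989.61 / 19.62 = 50.44 m.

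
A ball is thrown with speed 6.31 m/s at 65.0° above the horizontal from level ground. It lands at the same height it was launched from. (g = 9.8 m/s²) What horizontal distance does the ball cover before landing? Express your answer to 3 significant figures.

3.11 m

Components: v_x = 6.31 cos 65.0° = 2.667 m/s, v_y = 6.31 sin 65.0° = 5.719 m/s.
Time of flight (same landing height): t = 2 v_y / g = 2 × 5.719 / 9.8 = 1.167 s.
Range: R = v_x · t = 2.667 × 1.167 = 3.11 m.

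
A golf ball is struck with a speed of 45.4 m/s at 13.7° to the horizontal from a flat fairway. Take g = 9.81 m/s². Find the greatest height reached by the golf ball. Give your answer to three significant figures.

5.89 m

Vertical component of launch velocity: v_y = 45.4 sin 13.7° = 10.75 m/s.
At the highest point the vertical velocity is zero, so v_y² = 2 g h_max.
h_max = (10.75)² / (2 × 9.81) = 115.6 / 19.62 = 5.89 m.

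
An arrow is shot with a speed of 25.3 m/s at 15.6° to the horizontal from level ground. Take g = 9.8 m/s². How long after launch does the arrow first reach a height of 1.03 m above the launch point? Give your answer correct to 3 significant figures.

0.173 s

v_y0 = 25.3 sin 15.6° = 6.804 m/s.
Set y = v_y0 t − ½ g t² = 1.03: 4.900 t² − 6.804 t + 1.03 = 0.
t = [6.804 ± √(46.29 − 20.19)] / 9.8 = (6.804 ± 5.109) / 9.8, giving t = 0.173 s or t = 1.22 s.
The arrow is on the way up at the first time, so t = 0.173 s.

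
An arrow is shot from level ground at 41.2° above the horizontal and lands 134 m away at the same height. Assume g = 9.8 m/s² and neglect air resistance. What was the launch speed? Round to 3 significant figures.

36.4 m/s

On level ground, R = v₀² sin(2θ) / g, so v₀ = √(R g / sin 2θ).
sin(2 × 41.2°) = 0.9912.
v₀ = √(134 × 9.8 / 0.9912) = √1325 = 36.4 m/s.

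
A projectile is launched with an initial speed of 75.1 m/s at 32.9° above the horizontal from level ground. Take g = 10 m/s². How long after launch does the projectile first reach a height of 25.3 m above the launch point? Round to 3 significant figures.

0.676 s

v_y0 = 75.1 sin 32.9° = 40.79 m/s.
Set y = v_y0 t − ½ g t² = 25.3: 5.000 t² − 40.79 t + 25.3 = 0.
t = [40.79 ± √(1664 − 506.0)] / 10 = (40.79 ± 34.03) / 10, giving t = 0.676 s or t = 7.48 s.
The projectile is on the way up at the first time, so t = 0.676 s.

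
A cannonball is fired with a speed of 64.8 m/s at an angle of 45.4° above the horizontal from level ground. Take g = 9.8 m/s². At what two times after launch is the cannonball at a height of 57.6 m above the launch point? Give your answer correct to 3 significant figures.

1.48 s and 7.93 s

v_y0 = 64.8 sin 45.4° = 46.14 m/s.
Set y = v_y0 t − ½ g t² = 57.6: 4.900 t² − 46.14 t + 57.6 = 0.
t = [46.14 ± √(2129 − 1129)] / 9.8 = (46.14 ± 31.62) / 9.8, giving t = 1.48 s or t = 7.93 s.
So the cannonball is at 57.6 m at t = 1.48 s (rising) and t = 7.93 s (falling).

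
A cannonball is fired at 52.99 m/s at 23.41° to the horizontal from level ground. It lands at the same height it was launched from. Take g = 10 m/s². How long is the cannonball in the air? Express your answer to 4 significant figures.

Vertical component: v_y = 52.99 sin 23.41° = 21.053 m/s.
For a projectile landing at launch height, time of flight is t = 2 v_y / g = 2 × 21.053 / 10 = 4.211 s.

4.211 s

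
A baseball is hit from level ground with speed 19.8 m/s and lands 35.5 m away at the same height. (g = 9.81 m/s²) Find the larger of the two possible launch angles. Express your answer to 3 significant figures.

Level-ground range: R = v₀² sin(2θ)/g ⇒ sin 2θ = R g / v₀² = 35.5×9.81/19.8² = 0.8883.
2θ = arcsin(0.8883) = 62.66° or 180° − 62.66° = 117.34°.
So θ = 31.3° or θ = 58.7°.

58.7°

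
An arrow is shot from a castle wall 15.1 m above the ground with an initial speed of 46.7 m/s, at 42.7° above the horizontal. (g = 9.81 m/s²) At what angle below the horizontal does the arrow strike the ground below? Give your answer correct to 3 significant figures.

v_x = 46.7 cos 42.7° = 34.32 m/s.
At impact |v_y| = √(v_y0² + 2 g h) = √(31.67² + 2×9.81×15.1) = 36.05 m/s.
Angle below horizontal = arctan(|v_y| / v_x) = arctan(36.05 / 34.32) = 46.4°.

46.4°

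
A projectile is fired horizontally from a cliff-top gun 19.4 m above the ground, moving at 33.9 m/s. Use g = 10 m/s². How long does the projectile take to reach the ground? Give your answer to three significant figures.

1.97 s

The horizontal speed doesn't affect the fall. With v_y0 = 0, h = ½ g t².
t = √(2 × 19.4 / 10) = √3.880 = 1.97 s.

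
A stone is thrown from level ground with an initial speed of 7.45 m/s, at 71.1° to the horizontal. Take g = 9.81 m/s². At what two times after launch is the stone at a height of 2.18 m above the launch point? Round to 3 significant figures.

0.451 s and 0.986 s

v_y0 = 7.45 sin 71.1° = 7.048 m/s.
Set y = v_y0 t − ½ g t² = 2.18: 4.905 t² − 7.048 t + 2.18 = 0.
t = [7.048 ± √(49.67 − 42.77)] / 9.81 = (7.048 ± 2.627) / 9.81, giving t = 0.451 s or t = 0.986 s.
So the stone is at 2.18 m at t = 0.451 s (rising) and t = 0.986 s (falling).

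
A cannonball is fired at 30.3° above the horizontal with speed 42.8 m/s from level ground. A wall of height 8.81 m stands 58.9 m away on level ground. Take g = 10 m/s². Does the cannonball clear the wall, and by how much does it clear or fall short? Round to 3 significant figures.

Yes — it clears the wall by 12.9 m.

v_x = 42.8 cos 30.3° = 36.95 m/s; v_y0 = 42.8 sin 30.3° = 21.59 m/s.
Time to reach the wall: t = 58.9 / 36.95 = 1.594 s.
Height at that point: y = 21.59×1.594 − 5.000×1.594² = 21.71 m.
That is 21.71 − 8.81 = 12.9 m above the top of the wall, so the cannonball clears it.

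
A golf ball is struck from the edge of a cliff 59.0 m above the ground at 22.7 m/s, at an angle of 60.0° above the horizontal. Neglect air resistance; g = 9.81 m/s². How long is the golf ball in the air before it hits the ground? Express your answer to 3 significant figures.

6.01 s

Vertical component: v_y = 22.7 sin 60.0° = 19.66 m/s.
Taking up as positive with launch at y = 59.0 m, landing at y = 0: 0 = 59.0 + 19.66 t − ½(9.81) t².
Solving 4.905 t² − 19.66 t − 59.0 = 0 gives t = [19.66 + √(19.66² + 4·4.905·59.0)] / 9.810 = 6.01 s.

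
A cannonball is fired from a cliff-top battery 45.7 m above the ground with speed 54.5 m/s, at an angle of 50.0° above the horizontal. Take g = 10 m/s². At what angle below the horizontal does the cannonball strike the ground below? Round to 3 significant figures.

55.8°

v_x = 54.5 cos 50.0° = 35.03 m/s.
At impact |v_y| = √(v_y0² + 2 g h) = √(41.75² + 2×10×45.7) = 51.55 m/s.
Angle below horizontal = arctan(|v_y| / v_x) = arctan(51.55 / 35.03) = 55.8°.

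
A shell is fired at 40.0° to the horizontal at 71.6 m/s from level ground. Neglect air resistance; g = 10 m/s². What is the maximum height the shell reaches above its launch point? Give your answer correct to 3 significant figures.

Vertical component of launch velocity: v_y = 71.6 sin 40.0° = 46.02 m/s.
At the highest point the vertical velocity is zero, so v_y² = 2 g h_max.
h_max = (46.02)² / (2 × 10) = 2118 / 20.00 = 106 m.

106 m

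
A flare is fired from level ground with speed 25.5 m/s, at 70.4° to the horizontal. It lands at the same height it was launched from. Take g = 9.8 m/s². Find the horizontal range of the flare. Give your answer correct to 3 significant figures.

41.9 m

Components: v_x = 25.5 cos 70.4° = 8.554 m/s, v_y = 25.5 sin 70.4° = 24.02 m/s.
Time of flight (same landing height): t = 2 v_y / g = 2 × 24.02 / 9.8 = 4.902 s.
Range: R = v_x · t = 8.554 × 4.902 = 41.9 m.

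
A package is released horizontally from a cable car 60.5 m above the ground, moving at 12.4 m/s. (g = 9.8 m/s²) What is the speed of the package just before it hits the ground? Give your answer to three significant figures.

Fall time: t = √(2 × 60.5 / 9.8) = 3.514 s.
At impact: v_x = 12.4 m/s (unchanged), v_y = g t = 9.8 × 3.514 = 34.44 m/s.
Speed = √(v_x² + v_y²) = √(153.8 + 1186) = 36.6 m/s.

36.6 m/s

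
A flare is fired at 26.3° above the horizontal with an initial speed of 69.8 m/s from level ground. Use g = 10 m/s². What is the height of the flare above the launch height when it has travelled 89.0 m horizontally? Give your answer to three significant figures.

v_x = 69.8 cos 26.3° = 62.57 m/s, v_y0 = 69.8 sin 26.3° = 30.93 m/s.
Time to reach x = 89.0 m: t = x / v_x = 89.0 / 62.57 = 1.422 s.
y = v_y0 t − ½ g t² = 30.93×1.422 − 5.000×1.422² = 33.9 m.

33.9 m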